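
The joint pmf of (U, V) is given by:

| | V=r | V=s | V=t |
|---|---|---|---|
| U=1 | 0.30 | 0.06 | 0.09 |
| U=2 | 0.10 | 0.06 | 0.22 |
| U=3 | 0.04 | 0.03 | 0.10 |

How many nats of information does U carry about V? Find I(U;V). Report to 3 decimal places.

0.097 nats

Marginals: p(U) = (0.4500, 0.3800, 0.1700), p(V) = (0.4400, 0.1500, 0.4100).
I(U;V) = H(U) + H(V) − H(U,V).
H(U) = 1.0282, H(V) = 1.0114, H(U,V) = 1.9431.
I(U;V) = 1.0282 + 1.0114 − 1.9431 = 0.097 nats.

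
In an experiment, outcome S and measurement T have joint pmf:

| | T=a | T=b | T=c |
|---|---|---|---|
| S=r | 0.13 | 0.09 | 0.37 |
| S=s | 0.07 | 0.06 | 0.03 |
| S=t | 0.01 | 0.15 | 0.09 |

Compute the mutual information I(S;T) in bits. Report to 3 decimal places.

Marginals: p(S) = (0.5900, 0.1600, 0.2500), p(T) = (0.2100, 0.3000, 0.4900).
I(S;T) = Σ p(x,y)·log₂[p(x,y)/(p(x)p(y))].
  (r,a): 0.13·log₂(1.0492) = 0.0090
  (r,b): 0.09·log₂(0.5085) = -0.0878
  (r,c): 0.37·log₂(1.2798) = 0.1317
  (s,a): 0.07·log₂(2.0833) = 0.0741
  (s,b): 0.06·log₂(1.2500) = 0.0193
  (s,c): 0.03·log₂(0.3827) = -0.0416
  (t,a): 0.01·log₂(0.1905) = -0.0239
  (t,b): 0.15·log₂(2.0000) = 0.1500
  (t,c): 0.09·log₂(0.7347) = -0.0400
Sum = 0.191 bits.

0.191 bits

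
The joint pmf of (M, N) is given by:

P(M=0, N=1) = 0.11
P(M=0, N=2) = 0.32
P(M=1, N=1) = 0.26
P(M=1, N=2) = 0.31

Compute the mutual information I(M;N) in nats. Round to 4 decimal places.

Marginals: p(M) = (0.4300, 0.5700), p(N) = (0.3700, 0.6300).
I(M;N) = Σ p(x,y)·ln[p(x,y)/(p(x)p(y))].
  (0,1): 0.11·ln(0.6914) = -0.04060
  (0,2): 0.32·ln(1.1812) = 0.05330
  (1,1): 0.26·ln(1.2328) = 0.05442
  (1,2): 0.31·ln(0.8633) = -0.04558
Sum = 0.0215 nats.

0.0215 nats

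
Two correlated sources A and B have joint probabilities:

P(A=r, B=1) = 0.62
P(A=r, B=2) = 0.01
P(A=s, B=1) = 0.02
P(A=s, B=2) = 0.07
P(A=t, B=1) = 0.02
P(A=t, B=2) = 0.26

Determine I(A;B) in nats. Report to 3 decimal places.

Marginals: p(A) = (0.6300, 0.0900, 0.2800), p(B) = (0.6600, 0.3400).
I(A;B) = Σ p(x,y)·ln[p(x,y)/(p(x)p(y))].
  (r,1): 0.62·ln(1.4911) = 0.2477
  (r,2): 0.01·ln(0.0467) = -0.0306
  (s,1): 0.02·ln(0.3367) = -0.0218
  (s,2): 0.07·ln(2.2876) = 0.0579
  (t,1): 0.02·ln(0.1082) = -0.0445
  (t,2): 0.26·ln(2.7311) = 0.2612
Sum = 0.470 nats.

0.470 nats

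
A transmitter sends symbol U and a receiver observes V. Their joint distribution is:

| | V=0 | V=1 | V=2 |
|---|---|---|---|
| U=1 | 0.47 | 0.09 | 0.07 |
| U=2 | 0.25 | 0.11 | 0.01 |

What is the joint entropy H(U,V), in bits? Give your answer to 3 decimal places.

H(U,V) = −Σ p(x,y)·log₂ p(x,y) over all 6 cells.
  cell (1,0): −0.47·log₂0.47 = 0.5120
  cell (1,1): −0.09·log₂0.09 = 0.3127
  cell (1,2): −0.07·log₂0.07 = 0.2686
  cell (2,0): −0.25·log₂0.25 = 0.5000
  cell (2,1): −0.11·log₂0.11 = 0.3503
  cell (2,2): −0.01·log₂0.01 = 0.0664
Sum = 2.010 bits.

2.010 bits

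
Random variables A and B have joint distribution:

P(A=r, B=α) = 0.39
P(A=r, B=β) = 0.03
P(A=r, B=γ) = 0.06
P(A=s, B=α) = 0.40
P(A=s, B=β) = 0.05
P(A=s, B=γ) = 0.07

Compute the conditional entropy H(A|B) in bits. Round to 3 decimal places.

0.996 bits

Marginals: p(A) = (0.4800, 0.5200), p(B) = (0.7900, 0.0800, 0.1300).
H(A|B) = Σ p(B) · H(A|B=·).
  B=α: p=0.7900, H(A|B=α) = 0.9999
  B=β: p=0.0800, H(A|B=β) = 0.9544
  B=γ: p=0.1300, H(A|B=γ) = 0.9957
Weighted sum = 0.996 bits.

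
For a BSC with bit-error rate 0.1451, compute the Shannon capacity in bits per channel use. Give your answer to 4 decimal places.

0.4026 bits

Binary symmetric channel: C = 1 − h₂(ε) where h₂ is the binary entropy function.
h₂(0.1451) = −0.1451·log₂0.1451 − 0.8549·log₂0.8549 = 0.5974.
C = 1 − 0.5974 = 0.4026 bits per channel use.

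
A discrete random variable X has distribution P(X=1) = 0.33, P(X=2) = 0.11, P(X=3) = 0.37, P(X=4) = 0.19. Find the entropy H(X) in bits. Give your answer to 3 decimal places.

1.864 bits

H(X) = −Σ p·log₂ p.
  −(0.33)·log₂(0.33) = 0.5278
  −(0.11)·log₂(0.11) = 0.3503
  −(0.37)·log₂(0.37) = 0.5307
  −(0.19)·log₂(0.19) = 0.4552
Sum: 0.5278 + 0.3503 + 0.5307 + 0.4552 = 1.864 bits.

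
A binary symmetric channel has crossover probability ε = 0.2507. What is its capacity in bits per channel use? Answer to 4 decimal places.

Binary symmetric channel: C = 1 − h₂(ε) where h₂ is the binary entropy function.
h₂(0.2507) = −0.2507·log₂0.2507 − 0.7493·log₂0.7493 = 0.8124.
C = 1 − 0.8124 = 0.1876 bits per channel use.

0.1876 bits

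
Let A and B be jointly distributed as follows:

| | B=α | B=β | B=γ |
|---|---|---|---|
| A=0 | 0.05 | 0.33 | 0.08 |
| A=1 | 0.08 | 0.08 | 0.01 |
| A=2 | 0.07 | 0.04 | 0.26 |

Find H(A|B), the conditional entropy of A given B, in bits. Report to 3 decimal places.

Marginals: p(A) = (0.4600, 0.1700, 0.3700), p(B) = (0.2000, 0.4500, 0.3500).
H(A|B) = Σ p(B) · H(A|B=·).
  B=α: p=0.2000, H(A|B=α) = 1.5589
  B=β: p=0.4500, H(A|B=β) = 1.0815
  B=γ: p=0.3500, H(A|B=γ) = 0.9518
Weighted sum = 1.132 bits.

1.132 bits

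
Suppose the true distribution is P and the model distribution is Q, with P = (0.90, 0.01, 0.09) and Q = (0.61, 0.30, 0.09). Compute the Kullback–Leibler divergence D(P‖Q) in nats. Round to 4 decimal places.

D(P‖Q) = Σ p·ln(p/q).
  0.90·ln(0.90/0.61) = 0.35004
  0.01·ln(0.01/0.30) = -0.03401
  0.09·ln(0.09/0.09) = 0.00000
D(P‖Q) = 0.3160 nats.

0.3160 nats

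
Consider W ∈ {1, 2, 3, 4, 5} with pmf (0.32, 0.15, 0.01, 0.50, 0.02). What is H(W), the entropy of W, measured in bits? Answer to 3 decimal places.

1.616 bits

H(W) = −Σ p·log₂ p.
  −(0.32)·log₂(0.32) = 0.5260
  −(0.15)·log₂(0.15) = 0.4105
  −(0.01)·log₂(0.01) = 0.0664
  −(0.50)·log₂(0.50) = 0.5000
  −(0.02)·log₂(0.02) = 0.1129
Sum: 0.5260 + 0.4105 + 0.0664 + 0.5000 + 0.1129 = 1.616 bits.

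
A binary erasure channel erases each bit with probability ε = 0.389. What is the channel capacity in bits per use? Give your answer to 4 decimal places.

Binary erasure channel: capacity C = 1 − ε.
C = 1 − 0.389 = 0.6110 bits per channel use.

0.6110 bits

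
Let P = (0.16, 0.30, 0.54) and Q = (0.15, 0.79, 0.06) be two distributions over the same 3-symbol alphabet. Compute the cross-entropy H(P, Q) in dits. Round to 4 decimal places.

0.8223 dits

H(P,Q) = −Σ p·log₁₀ q.
  −0.16·log₁₀(0.15) = 0.13183
  −0.30·log₁₀(0.79) = 0.03071
  −0.54·log₁₀(0.06) = 0.65980
H(P,Q) = 0.8223 dits.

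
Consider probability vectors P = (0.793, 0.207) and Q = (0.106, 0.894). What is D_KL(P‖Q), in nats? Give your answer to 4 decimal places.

D(P‖Q) = Σ p·ln(p/q).
  0.793·ln(0.793/0.106) = 1.59582
  0.207·ln(0.207/0.894) = -0.30284
D(P‖Q) = 1.2930 nats.

1.2930 nats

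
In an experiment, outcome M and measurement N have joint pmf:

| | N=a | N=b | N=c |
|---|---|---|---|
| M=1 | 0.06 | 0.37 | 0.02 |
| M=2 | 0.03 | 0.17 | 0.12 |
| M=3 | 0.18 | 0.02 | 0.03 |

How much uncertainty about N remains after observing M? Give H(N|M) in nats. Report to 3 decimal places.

Marginals: p(M) = (0.4500, 0.3200, 0.2300), p(N) = (0.2700, 0.5600, 0.1700).
H(N|M) = Σ p(M) · H(N|M=·).
  M=1: p=0.4500, H(N|M=1) = 0.5680
  M=2: p=0.3200, H(N|M=2) = 0.9258
  M=3: p=0.2300, H(N|M=3) = 0.6699
Weighted sum = 0.706 nats.

0.706 nats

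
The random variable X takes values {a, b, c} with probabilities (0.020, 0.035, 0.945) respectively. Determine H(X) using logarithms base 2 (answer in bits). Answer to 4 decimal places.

0.3593 bits

H(X) = −Σ p·log₂ p.
  −(0.020)·log₂(0.020) = 0.11288
  −(0.035)·log₂(0.035) = 0.16928
  −(0.945)·log₂(0.945) = 0.07713
Sum: 0.11288 + 0.16928 + 0.07713 = 0.3593 bits.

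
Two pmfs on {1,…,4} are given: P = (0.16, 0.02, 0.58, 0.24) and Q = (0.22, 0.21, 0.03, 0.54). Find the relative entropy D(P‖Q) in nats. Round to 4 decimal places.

D(P‖Q) = Σ p·ln(p/q).
  0.16·ln(0.16/0.22) = -0.05095
  0.02·ln(0.02/0.21) = -0.04703
  0.58·ln(0.58/0.03) = 1.71786
  0.24·ln(0.24/0.54) = -0.19462
D(P‖Q) = 1.4253 nats.

1.4253 nats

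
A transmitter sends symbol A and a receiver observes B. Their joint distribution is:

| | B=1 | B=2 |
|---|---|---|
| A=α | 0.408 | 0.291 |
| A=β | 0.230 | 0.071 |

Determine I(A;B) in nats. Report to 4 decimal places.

0.0155 nats

Marginals: p(A) = (0.6990, 0.3010), p(B) = (0.6380, 0.3620).
I(A;B) = Σ p(x,y)·ln[p(x,y)/(p(x)p(y))].
  (α,1): 0.408·ln(0.9149) = -0.03630
  (α,2): 0.291·ln(1.1500) = 0.04068
  (β,1): 0.230·ln(1.1977) = 0.04149
  (β,2): 0.071·ln(0.6516) = -0.03041
Sum = 0.0155 nats.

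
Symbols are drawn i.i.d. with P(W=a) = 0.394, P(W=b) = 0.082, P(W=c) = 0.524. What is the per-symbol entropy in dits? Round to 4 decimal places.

0.3955 dits

H(W) = −Σ p·log₁₀ p.
  −(0.394)·log₁₀(0.394) = 0.15937
  −(0.082)·log₁₀(0.082) = 0.08907
  −(0.524)·log₁₀(0.524) = 0.14707
Sum: 0.15937 + 0.08907 + 0.14707 = 0.3955 dits.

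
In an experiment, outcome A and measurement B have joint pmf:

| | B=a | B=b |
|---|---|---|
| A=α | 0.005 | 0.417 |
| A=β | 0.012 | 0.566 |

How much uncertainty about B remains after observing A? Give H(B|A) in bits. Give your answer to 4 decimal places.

Marginals: p(A) = (0.4220, 0.5780), p(B) = (0.0170, 0.9830).
H(B|A) = Σ p(A) · H(B|A=·).
  A=α: p=0.4220, H(B|A=α) = 0.0928
  A=β: p=0.5780, H(B|A=β) = 0.1457
Weighted sum = 0.1234 bits.

0.1234 bits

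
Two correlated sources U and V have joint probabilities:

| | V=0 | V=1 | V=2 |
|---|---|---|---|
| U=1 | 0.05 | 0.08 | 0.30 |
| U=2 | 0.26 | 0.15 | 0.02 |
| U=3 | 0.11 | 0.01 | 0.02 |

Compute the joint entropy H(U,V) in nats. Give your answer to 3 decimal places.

1.793 nats

H(U,V) = −Σ p(x,y)·ln p(x,y) over all 9 cells.
  cell (1,0): −0.05·ln0.05 = 0.1498
  cell (1,1): −0.08·ln0.08 = 0.2021
  cell (1,2): −0.30·ln0.30 = 0.3612
  cell (2,0): −0.26·ln0.26 = 0.3502
  cell (2,1): −0.15·ln0.15 = 0.2846
  cell (2,2): −0.02·ln0.02 = 0.0782
  cell (3,0): −0.11·ln0.11 = 0.2428
  cell (3,1): −0.01·ln0.01 = 0.0461
  cell (3,2): −0.02·ln0.02 = 0.0782
Sum = 1.793 nats.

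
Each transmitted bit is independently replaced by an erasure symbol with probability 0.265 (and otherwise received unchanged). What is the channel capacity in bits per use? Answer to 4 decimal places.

0.7350 bits

Binary erasure channel: capacity C = 1 − ε.
C = 1 − 0.265 = 0.7350 bits per channel use.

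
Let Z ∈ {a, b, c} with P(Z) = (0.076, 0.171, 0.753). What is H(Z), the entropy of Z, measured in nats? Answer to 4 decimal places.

H(Z) = −Σ p·ln p.
  −(0.076)·ln(0.076) = 0.19585
  −(0.171)·ln(0.171) = 0.30200
  −(0.753)·ln(0.753) = 0.21362
Sum: 0.19585 + 0.30200 + 0.21362 = 0.7115 nats.

0.7115 nats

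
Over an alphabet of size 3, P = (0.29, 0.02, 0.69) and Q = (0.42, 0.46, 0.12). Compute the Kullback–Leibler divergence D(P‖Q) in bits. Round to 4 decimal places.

D(P‖Q) = Σ p·log₂(p/q).
  0.29·log₂(0.29/0.42) = -0.15496
  0.02·log₂(0.02/0.46) = -0.09047
  0.69·log₂(0.69/0.12) = 1.74126
D(P‖Q) = 1.4958 bits.

1.4958 bits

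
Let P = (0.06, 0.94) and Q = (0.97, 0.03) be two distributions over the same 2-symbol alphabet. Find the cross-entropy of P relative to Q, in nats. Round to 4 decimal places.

3.2980 nats

H(P,Q) = −Σ p·ln q.
  −0.06·ln(0.97) = 0.00183
  −0.94·ln(0.03) = 3.29616
H(P,Q) = 3.2980 nats.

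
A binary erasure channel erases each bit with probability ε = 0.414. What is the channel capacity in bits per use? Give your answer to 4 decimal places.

0.5860 bits

Binary erasure channel: capacity C = 1 − ε.
C = 1 − 0.414 = 0.5860 bits per channel use.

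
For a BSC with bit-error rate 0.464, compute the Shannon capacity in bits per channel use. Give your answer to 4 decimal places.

Binary symmetric channel: C = 1 − h₂(ε) where h₂ is the binary entropy function.
h₂(0.464) = −0.464·log₂0.464 − 0.536·log₂0.536 = 0.9963.
C = 1 − 0.9963 = 0.0037 bits per channel use.

0.0037 bits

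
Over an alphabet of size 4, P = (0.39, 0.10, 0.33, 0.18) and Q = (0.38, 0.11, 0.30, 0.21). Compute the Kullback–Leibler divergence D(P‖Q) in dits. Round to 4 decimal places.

0.0019 dits

D(P‖Q) = Σ p·log₁₀(p/q).
  0.39·log₁₀(0.39/0.38) = 0.00440
  0.10·log₁₀(0.10/0.11) = -0.00414
  0.33·log₁₀(0.33/0.30) = 0.01366
  0.18·log₁₀(0.18/0.21) = -0.01205
D(P‖Q) = 0.0019 dits.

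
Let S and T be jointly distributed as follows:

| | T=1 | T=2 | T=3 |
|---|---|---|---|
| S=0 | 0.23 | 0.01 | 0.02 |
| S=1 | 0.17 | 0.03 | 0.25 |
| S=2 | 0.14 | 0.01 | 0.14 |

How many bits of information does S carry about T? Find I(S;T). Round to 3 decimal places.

0.151 bits

Marginals: p(S) = (0.2600, 0.4500, 0.2900), p(T) = (0.5400, 0.0500, 0.4100).
I(S;T) = H(S) + H(T) − H(S,T).
H(S) = 1.5416, H(T) = 1.2235, H(S,T) = 2.6140.
I(S;T) = 1.5416 + 1.2235 − 2.6140 = 0.151 bits.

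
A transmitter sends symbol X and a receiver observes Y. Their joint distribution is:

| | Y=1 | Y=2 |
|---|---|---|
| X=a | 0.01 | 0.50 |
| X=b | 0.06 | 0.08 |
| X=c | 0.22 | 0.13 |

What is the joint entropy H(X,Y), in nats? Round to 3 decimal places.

1.362 nats

H(X,Y) = −Σ p(x,y)·ln p(x,y) over all 6 cells.
  cell (a,1): −0.01·ln0.01 = 0.0461
  cell (a,2): −0.50·ln0.50 = 0.3466
  cell (b,1): −0.06·ln0.06 = 0.1688
  cell (b,2): −0.08·ln0.08 = 0.2021
  cell (c,1): −0.22·ln0.22 = 0.3331
  cell (c,2): −0.13·ln0.13 = 0.2652
Sum = 1.362 nats.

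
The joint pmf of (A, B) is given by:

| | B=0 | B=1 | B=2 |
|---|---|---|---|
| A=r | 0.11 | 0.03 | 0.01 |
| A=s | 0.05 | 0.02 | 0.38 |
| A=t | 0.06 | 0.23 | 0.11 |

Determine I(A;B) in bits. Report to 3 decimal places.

Marginals: p(A) = (0.1500, 0.4500, 0.4000), p(B) = (0.2200, 0.2800, 0.5000).
I(A;B) = Σ p(x,y)·log₂[p(x,y)/(p(x)p(y))].
  (r,0): 0.11·log₂(3.3333) = 0.1911
  (r,1): 0.03·log₂(0.7143) = -0.0146
  (r,2): 0.01·log₂(0.1333) = -0.0291
  (s,0): 0.05·log₂(0.5051) = -0.0493
  (s,1): 0.02·log₂(0.1587) = -0.0531
  (s,2): 0.38·log₂(1.6889) = 0.2873
  (t,0): 0.06·log₂(0.6818) = -0.0332
  (t,1): 0.23·log₂(2.0536) = 0.2388
  (t,2): 0.11·log₂(0.5500) = -0.0949
Sum = 0.443 bits.

0.443 bits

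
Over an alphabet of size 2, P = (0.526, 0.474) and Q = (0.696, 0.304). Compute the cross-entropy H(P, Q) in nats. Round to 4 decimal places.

H(P,Q) = −Σ p·ln q.
  −0.526·ln(0.696) = 0.19063
  −0.474·ln(0.304) = 0.56440
H(P,Q) = 0.7550 nats.

0.7550 nats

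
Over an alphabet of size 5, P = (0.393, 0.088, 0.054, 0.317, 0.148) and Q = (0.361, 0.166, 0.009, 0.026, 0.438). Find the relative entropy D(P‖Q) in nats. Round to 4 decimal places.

0.7065 nats

D(P‖Q) = Σ p·ln(p/q).
  0.393·ln(0.393/0.361) = 0.03338
  0.088·ln(0.088/0.166) = -0.05585
  0.054·ln(0.054/0.009) = 0.09676
  0.317·ln(0.317/0.026) = 0.79276
  0.148·ln(0.148/0.438) = -0.16058
D(P‖Q) = 0.7065 nats.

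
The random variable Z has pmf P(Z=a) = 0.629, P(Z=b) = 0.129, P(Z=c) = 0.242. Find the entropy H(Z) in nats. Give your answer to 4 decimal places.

H(Z) = −Σ p·ln p.
  −(0.629)·ln(0.629) = 0.29162
  −(0.129)·ln(0.129) = 0.26418
  −(0.242)·ln(0.242) = 0.34335
Sum: 0.29162 + 0.26418 + 0.34335 = 0.8992 nats.

0.8992 nats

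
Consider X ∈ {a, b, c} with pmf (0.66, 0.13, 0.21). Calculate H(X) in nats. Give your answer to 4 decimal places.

H(X) = −Σ p·ln p.
  −(0.66)·ln(0.66) = 0.27424
  −(0.13)·ln(0.13) = 0.26523
  −(0.21)·ln(0.21) = 0.32774
Sum: 0.27424 + 0.26523 + 0.32774 = 0.8672 nats.

0.8672 nats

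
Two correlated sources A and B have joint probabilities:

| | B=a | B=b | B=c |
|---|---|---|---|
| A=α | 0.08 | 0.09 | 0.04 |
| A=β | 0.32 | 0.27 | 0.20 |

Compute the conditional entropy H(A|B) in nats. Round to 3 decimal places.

Chain rule: H(A|B) = H(A,B) − H(B).
Marginals: p(A) = (0.2100, 0.7900), p(B) = (0.4000, 0.3600, 0.2400).
H(A,B) = 1.5876 nats; H(B) = 1.0768 nats.
H(A|B) = 1.5876 − 1.0768 = 0.511 nats.

0.511 nats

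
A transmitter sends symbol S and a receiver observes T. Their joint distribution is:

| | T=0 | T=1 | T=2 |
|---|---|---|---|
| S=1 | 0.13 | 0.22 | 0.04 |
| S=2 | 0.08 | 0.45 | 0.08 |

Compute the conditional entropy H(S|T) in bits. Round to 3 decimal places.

Marginals: p(S) = (0.3900, 0.6100), p(T) = (0.2100, 0.6700, 0.1200).
H(S|T) = Σ p(T) · H(S|T=·).
  T=0: p=0.2100, H(S|T=0) = 0.9587
  T=1: p=0.6700, H(S|T=1) = 0.9132
  T=2: p=0.1200, H(S|T=2) = 0.9183
Weighted sum = 0.923 bits.

0.923 bits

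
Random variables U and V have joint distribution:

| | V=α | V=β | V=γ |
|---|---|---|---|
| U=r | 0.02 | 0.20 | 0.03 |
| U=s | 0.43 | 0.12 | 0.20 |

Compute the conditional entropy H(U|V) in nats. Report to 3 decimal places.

Marginals: p(U) = (0.2500, 0.7500), p(V) = (0.4500, 0.3200, 0.2300).
H(U|V) = Σ p(V) · H(U|V=·).
  V=α: p=0.4500, H(U|V=α) = 0.1818
  V=β: p=0.3200, H(U|V=β) = 0.6616
  V=γ: p=0.2300, H(U|V=γ) = 0.3872
Weighted sum = 0.383 nats.

0.383 nats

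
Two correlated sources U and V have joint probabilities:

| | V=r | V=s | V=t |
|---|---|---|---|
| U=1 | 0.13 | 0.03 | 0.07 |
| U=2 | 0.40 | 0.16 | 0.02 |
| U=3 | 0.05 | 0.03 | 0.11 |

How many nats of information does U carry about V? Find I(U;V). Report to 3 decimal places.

0.148 nats

Marginals: p(U) = (0.2300, 0.5800, 0.1900), p(V) = (0.5800, 0.2200, 0.2000).
I(U;V) = H(U) + H(V) − H(U,V).
H(U) = 0.9695, H(V) = 0.9709, H(U,V) = 1.7923.
I(U;V) = 0.9695 + 0.9709 − 1.7923 = 0.148 nats.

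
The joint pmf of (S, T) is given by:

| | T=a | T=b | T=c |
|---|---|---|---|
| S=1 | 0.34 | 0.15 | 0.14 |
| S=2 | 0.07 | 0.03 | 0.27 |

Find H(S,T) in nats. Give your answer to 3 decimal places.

1.571 nats

H(S,T) = −Σ p(x,y)·ln p(x,y) over all 6 cells.
  cell (1,a): −0.34·ln0.34 = 0.3668
  cell (1,b): −0.15·ln0.15 = 0.2846
  cell (1,c): −0.14·ln0.14 = 0.2753
  cell (2,a): −0.07·ln0.07 = 0.1861
  cell (2,b): −0.03·ln0.03 = 0.1052
  cell (2,c): −0.27·ln0.27 = 0.3535
Sum = 1.571 nats.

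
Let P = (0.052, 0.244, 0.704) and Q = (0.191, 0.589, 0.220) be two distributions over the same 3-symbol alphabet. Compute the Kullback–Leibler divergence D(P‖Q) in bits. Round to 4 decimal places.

0.7735 bits

D(P‖Q) = Σ p·log₂(p/q).
  0.052·log₂(0.052/0.191) = -0.09760
  0.244·log₂(0.244/0.589) = -0.31022
  0.704·log₂(0.704/0.220) = 1.18136
D(P‖Q) = 0.7735 bits.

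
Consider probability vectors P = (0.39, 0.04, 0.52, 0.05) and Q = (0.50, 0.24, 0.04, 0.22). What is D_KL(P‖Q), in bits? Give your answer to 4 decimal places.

1.5742 bits

D(P‖Q) = Σ p·log₂(p/q).
  0.39·log₂(0.39/0.50) = -0.13980
  0.04·log₂(0.04/0.24) = -0.10340
  0.52·log₂(0.52/0.04) = 1.92423
  0.05·log₂(0.05/0.22) = -0.10688
D(P‖Q) = 1.5742 bits.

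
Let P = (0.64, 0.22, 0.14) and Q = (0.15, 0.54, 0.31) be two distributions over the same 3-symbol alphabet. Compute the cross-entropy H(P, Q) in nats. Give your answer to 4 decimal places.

H(P,Q) = −Σ p·ln q.
  −0.64·ln(0.15) = 1.21416
  −0.22·ln(0.54) = 0.13556
  −0.14·ln(0.31) = 0.16397
H(P,Q) = 1.5137 nats.

1.5137 nats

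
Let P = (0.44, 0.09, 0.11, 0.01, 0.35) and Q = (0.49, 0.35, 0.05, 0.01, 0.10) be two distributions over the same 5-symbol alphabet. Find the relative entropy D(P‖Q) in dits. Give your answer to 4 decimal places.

0.1544 dits

D(P‖Q) = Σ p·log₁₀(p/q).
  0.44·log₁₀(0.44/0.49) = -0.02057
  0.09·log₁₀(0.09/0.35) = -0.05308
  0.11·log₁₀(0.11/0.05) = 0.03767
  0.01·log₁₀(0.01/0.01) = 0.00000
  0.35·log₁₀(0.35/0.10) = 0.19042
D(P‖Q) = 0.1544 dits.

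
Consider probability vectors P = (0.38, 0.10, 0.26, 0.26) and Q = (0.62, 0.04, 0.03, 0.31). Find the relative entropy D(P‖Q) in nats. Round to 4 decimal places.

0.4213 nats

D(P‖Q) = Σ p·ln(p/q).
  0.38·ln(0.38/0.62) = -0.18603
  0.10·ln(0.10/0.04) = 0.09163
  0.26·ln(0.26/0.03) = 0.56147
  0.26·ln(0.26/0.31) = -0.04573
D(P‖Q) = 0.4213 nats.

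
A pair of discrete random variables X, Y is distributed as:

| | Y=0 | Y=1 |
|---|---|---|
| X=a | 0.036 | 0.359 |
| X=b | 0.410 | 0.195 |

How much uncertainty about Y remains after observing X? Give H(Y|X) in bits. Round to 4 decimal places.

Marginals: p(X) = (0.3950, 0.6050), p(Y) = (0.4460, 0.5540).
H(Y|X) = Σ p(X) · H(Y|X=·).
  X=a: p=0.3950, H(Y|X=a) = 0.4403
  X=b: p=0.6050, H(Y|X=b) = 0.9069
Weighted sum = 0.7226 bits.

0.7226 bits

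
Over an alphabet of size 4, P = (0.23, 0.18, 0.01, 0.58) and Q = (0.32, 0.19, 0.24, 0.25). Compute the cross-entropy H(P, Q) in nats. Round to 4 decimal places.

1.3793 nats

H(P,Q) = −Σ p·ln q.
  −0.23·ln(0.32) = 0.26207
  −0.18·ln(0.19) = 0.29893
  −0.01·ln(0.24) = 0.01427
  −0.58·ln(0.25) = 0.80405
H(P,Q) = 1.3793 nats.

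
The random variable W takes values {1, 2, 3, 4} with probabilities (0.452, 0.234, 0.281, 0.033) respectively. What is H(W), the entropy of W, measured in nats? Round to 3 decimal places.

1.168 nats

H(W) = −Σ p·ln p.
  −(0.452)·ln(0.452) = 0.3589
  −(0.234)·ln(0.234) = 0.3399
  −(0.281)·ln(0.281) = 0.3567
  −(0.033)·ln(0.033) = 0.1126
Sum: 0.3589 + 0.3399 + 0.3567 + 0.1126 = 1.168 nats.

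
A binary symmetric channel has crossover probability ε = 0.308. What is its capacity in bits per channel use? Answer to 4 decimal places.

0.1091 bits

Binary symmetric channel: C = 1 − h₂(ε) where h₂ is the binary entropy function.
h₂(0.308) = −0.308·log₂0.308 − 0.692·log₂0.692 = 0.8909.
C = 1 − 0.8909 = 0.1091 bits per channel use.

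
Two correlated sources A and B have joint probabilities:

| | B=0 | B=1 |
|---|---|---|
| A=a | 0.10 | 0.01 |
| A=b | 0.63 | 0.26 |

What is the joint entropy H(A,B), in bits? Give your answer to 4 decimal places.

H(A,B) = −Σ p(x,y)·log₂ p(x,y) over all 4 cells.
  cell (a,0): −0.10·log₂0.10 = 0.33219
  cell (a,1): −0.01·log₂0.01 = 0.06644
  cell (b,0): −0.63·log₂0.63 = 0.41994
  cell (b,1): −0.26·log₂0.26 = 0.50529
Sum = 1.3239 bits.

1.3239 bits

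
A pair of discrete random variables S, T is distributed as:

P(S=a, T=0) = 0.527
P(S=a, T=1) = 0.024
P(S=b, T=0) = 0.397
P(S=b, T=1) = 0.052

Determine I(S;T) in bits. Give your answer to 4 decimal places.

Marginals: p(S) = (0.5510, 0.4490), p(T) = (0.9240, 0.0760).
I(S;T) = Σ p(x,y)·log₂[p(x,y)/(p(x)p(y))].
  (a,0): 0.527·log₂(1.0351) = 0.02624
  (a,1): 0.024·log₂(0.5731) = -0.01927
  (b,0): 0.397·log₂(0.9569) = -0.02523
  (b,1): 0.052·log₂(1.5239) = 0.03160
Sum = 0.0133 bits.

0.0133 bits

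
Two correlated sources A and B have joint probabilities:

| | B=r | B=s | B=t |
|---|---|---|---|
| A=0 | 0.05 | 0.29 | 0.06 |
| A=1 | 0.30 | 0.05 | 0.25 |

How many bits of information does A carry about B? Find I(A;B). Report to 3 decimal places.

0.339 bits

Marginals: p(A) = (0.4000, 0.6000), p(B) = (0.3500, 0.3400, 0.3100).
I(A;B) = H(A) + H(B) − H(A,B).
H(A) = 0.9710, H(B) = 1.5831, H(A,B) = 2.2147.
I(A;B) = 0.9710 + 1.5831 − 2.2147 = 0.339 bits.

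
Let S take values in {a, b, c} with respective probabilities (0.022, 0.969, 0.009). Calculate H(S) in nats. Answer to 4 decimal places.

H(S) = −Σ p·ln p.
  −(0.022)·ln(0.022) = 0.08397
  −(0.969)·ln(0.969) = 0.03051
  −(0.009)·ln(0.009) = 0.04239
Sum: 0.08397 + 0.03051 + 0.04239 = 0.1569 nats.

0.1569 nats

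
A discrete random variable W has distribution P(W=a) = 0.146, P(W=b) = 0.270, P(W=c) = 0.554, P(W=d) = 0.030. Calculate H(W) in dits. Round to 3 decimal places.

0.463 dits

H(W) = −Σ p·log₁₀ p.
  −(0.146)·log₁₀(0.146) = 0.1220
  −(0.270)·log₁₀(0.270) = 0.1535
  −(0.554)·log₁₀(0.554) = 0.1421
  −(0.030)·log₁₀(0.030) = 0.0457
Sum: 0.1220 + 0.1535 + 0.1421 + 0.0457 = 0.463 dits.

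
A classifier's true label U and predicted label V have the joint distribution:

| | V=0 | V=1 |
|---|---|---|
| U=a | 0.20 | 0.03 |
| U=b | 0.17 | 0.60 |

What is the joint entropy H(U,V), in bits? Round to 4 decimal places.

1.4929 bits

H(U,V) = −Σ p(x,y)·log₂ p(x,y) over all 4 cells.
  cell (a,0): −0.20·log₂0.20 = 0.46439
  cell (a,1): −0.03·log₂0.03 = 0.15177
  cell (b,0): −0.17·log₂0.17 = 0.43459
  cell (b,1): −0.60·log₂0.60 = 0.44218
Sum = 1.4929 bits.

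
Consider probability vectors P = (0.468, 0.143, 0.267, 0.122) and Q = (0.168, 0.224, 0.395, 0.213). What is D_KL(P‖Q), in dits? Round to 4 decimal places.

0.1054 dits

D(P‖Q) = Σ p·log₁₀(p/q).
  0.468·log₁₀(0.468/0.168) = 0.20823
  0.143·log₁₀(0.143/0.224) = -0.02787
  0.267·log₁₀(0.267/0.395) = -0.04541
  0.122·log₁₀(0.122/0.213) = -0.02953
D(P‖Q) = 0.1054 dits.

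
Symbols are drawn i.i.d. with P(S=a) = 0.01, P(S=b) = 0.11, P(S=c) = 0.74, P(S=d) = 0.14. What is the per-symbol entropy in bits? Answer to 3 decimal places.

1.135 bits

H(S) = −Σ p·log₂ p.
  −(0.01)·log₂(0.01) = 0.0664
  −(0.11)·log₂(0.11) = 0.3503
  −(0.74)·log₂(0.74) = 0.3215
  −(0.14)·log₂(0.14) = 0.3971
Sum: 0.0664 + 0.3503 + 0.3215 + 0.3971 = 1.135 bits.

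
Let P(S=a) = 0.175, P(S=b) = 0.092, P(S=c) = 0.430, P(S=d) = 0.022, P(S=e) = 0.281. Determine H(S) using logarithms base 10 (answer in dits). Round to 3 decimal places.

H(S) = −Σ p·log₁₀ p.
  −(0.175)·log₁₀(0.175) = 0.1325
  −(0.092)·log₁₀(0.092) = 0.0953
  −(0.430)·log₁₀(0.430) = 0.1576
  −(0.022)·log₁₀(0.022) = 0.0365
  −(0.281)·log₁₀(0.281) = 0.1549
Sum: 0.1325 + 0.0953 + 0.1576 + 0.0365 + 0.1549 = 0.577 dits.

0.577 dits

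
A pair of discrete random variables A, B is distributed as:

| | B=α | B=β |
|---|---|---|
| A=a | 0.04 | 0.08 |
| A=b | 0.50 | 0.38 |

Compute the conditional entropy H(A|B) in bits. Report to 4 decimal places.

Chain rule: H(A|B) = H(A,B) − H(B).
Marginals: p(A) = (0.1200, 0.8800), p(B) = (0.5400, 0.4600).
H(A,B) = 1.5077 bits; H(B) = 0.9954 bits.
H(A|B) = 1.5077 − 0.9954 = 0.5123 bits.

0.5123 bits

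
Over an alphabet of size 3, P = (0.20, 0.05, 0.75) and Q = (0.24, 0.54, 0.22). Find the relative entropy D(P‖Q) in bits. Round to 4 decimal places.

1.1028 bits

D(P‖Q) = Σ p·log₂(p/q).
  0.20·log₂(0.20/0.24) = -0.05261
  0.05·log₂(0.05/0.54) = -0.17165
  0.75·log₂(0.75/0.22) = 1.32704
D(P‖Q) = 1.1028 bits.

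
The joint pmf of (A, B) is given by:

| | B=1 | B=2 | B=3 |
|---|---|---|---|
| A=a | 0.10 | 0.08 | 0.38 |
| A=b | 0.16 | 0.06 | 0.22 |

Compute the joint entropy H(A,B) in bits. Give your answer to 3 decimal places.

H(A,B) = −Σ p(x,y)·log₂ p(x,y) over all 6 cells.
  cell (a,1): −0.10·log₂0.10 = 0.3322
  cell (a,2): −0.08·log₂0.08 = 0.2915
  cell (a,3): −0.38·log₂0.38 = 0.5305
  cell (b,1): −0.16·log₂0.16 = 0.4230
  cell (b,2): −0.06·log₂0.06 = 0.2435
  cell (b,3): −0.22·log₂0.22 = 0.4806
Sum = 2.301 bits.

2.301 bits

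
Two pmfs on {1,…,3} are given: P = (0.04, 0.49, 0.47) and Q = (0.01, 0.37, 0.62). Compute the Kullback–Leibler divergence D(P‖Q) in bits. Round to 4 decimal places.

0.0908 bits

D(P‖Q) = Σ p·log₂(p/q).
  0.04·log₂(0.04/0.01) = 0.08000
  0.49·log₂(0.49/0.37) = 0.19858
  0.47·log₂(0.47/0.62) = -0.18782
D(P‖Q) = 0.0908 bits.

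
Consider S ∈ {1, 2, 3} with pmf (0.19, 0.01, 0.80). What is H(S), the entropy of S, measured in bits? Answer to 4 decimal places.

H(S) = −Σ p·log₂ p.
  −(0.19)·log₂(0.19) = 0.45523
  −(0.01)·log₂(0.01) = 0.06644
  −(0.80)·log₂(0.80) = 0.25754
Sum: 0.45523 + 0.06644 + 0.25754 = 0.7792 bits.

0.7792 bits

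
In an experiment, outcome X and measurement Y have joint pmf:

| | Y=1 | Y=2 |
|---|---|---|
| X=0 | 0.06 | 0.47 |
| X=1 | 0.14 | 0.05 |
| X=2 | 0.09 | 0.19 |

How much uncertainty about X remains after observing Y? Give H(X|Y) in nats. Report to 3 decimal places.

Marginals: p(X) = (0.5300, 0.1900, 0.2800), p(Y) = (0.2900, 0.7100).
H(X|Y) = Σ p(Y) · H(X|Y=·).
  Y=1: p=0.2900, H(X|Y=1) = 1.0407
  Y=2: p=0.7100, H(X|Y=2) = 0.8127
Weighted sum = 0.879 nats.

0.879 nats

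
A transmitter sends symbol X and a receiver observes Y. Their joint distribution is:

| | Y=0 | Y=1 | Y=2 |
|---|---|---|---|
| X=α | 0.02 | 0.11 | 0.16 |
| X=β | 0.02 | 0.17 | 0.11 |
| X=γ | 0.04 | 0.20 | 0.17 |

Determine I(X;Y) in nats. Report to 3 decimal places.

Marginals: p(X) = (0.2900, 0.3000, 0.4100), p(Y) = (0.0800, 0.4800, 0.4400).
I(X;Y) = H(X) + H(Y) − H(X,Y).
H(X) = 1.0857, H(Y) = 0.9156, H(X,Y) = 1.9884.
I(X;Y) = 1.0857 + 0.9156 − 1.9884 = 0.013 nats.

0.013 nats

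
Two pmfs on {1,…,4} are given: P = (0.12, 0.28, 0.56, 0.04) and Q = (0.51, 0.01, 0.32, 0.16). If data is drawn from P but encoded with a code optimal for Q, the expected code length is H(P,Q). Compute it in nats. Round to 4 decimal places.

H(P,Q) = −Σ p·ln q.
  −0.12·ln(0.51) = 0.08080
  −0.28·ln(0.01) = 1.28945
  −0.56·ln(0.32) = 0.63808
  −0.04·ln(0.16) = 0.07330
H(P,Q) = 2.0816 nats.

2.0816 nats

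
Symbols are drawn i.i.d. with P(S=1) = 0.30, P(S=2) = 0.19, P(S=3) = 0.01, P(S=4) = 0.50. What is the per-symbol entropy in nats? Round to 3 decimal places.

H(S) = −Σ p·ln p.
  −(0.30)·ln(0.30) = 0.3612
  −(0.19)·ln(0.19) = 0.3155
  −(0.01)·ln(0.01) = 0.0461
  −(0.50)·ln(0.50) = 0.3466
Sum: 0.3612 + 0.3155 + 0.0461 + 0.3466 = 1.069 nats.

1.069 nats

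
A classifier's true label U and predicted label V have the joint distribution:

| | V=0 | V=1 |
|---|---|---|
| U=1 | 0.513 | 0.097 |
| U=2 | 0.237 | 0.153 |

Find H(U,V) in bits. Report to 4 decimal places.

1.7271 bits

H(U,V) = −Σ p(x,y)·log₂ p(x,y) over all 4 cells.
  cell (1,0): −0.513·log₂0.513 = 0.49400
  cell (1,1): −0.097·log₂0.097 = 0.32649
  cell (2,0): −0.237·log₂0.237 = 0.49226
  cell (2,1): −0.153·log₂0.153 = 0.41438
Sum = 1.7271 bits.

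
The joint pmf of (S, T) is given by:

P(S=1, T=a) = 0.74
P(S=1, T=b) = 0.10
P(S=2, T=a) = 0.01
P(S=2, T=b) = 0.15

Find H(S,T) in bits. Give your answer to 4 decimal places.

1.1306 bits

H(S,T) = −Σ p(x,y)·log₂ p(x,y) over all 4 cells.
  cell (1,a): −0.74·log₂0.74 = 0.32146
  cell (1,b): −0.10·log₂0.10 = 0.33219
  cell (2,a): −0.01·log₂0.01 = 0.06644
  cell (2,b): −0.15·log₂0.15 = 0.41054
Sum = 1.1306 bits.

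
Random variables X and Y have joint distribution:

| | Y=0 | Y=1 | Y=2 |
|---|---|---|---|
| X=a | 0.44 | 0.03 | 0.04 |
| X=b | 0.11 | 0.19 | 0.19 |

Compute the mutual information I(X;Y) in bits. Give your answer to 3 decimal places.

Marginals: p(X) = (0.5100, 0.4900), p(Y) = (0.5500, 0.2200, 0.2300).
I(X;Y) = H(X) + H(Y) − H(X,Y).
H(X) = 0.9997, H(Y) = 1.4426, H(X,Y) = 2.1194.
I(X;Y) = 0.9997 + 1.4426 − 2.1194 = 0.323 bits.

0.323 bits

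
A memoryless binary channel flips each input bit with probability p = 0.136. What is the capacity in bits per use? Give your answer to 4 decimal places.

Binary symmetric channel: C = 1 − h₂(ε) where h₂ is the binary entropy function.
h₂(0.136) = −0.136·log₂0.136 − 0.864·log₂0.864 = 0.5737.
C = 1 − 0.5737 = 0.4263 bits per channel use.

0.4263 bits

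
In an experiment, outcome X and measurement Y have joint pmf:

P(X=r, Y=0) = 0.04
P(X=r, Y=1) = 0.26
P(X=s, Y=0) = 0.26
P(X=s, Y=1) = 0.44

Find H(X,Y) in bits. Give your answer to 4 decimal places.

1.7175 bits

H(X,Y) = −Σ p(x,y)·log₂ p(x,y) over all 4 cells.
  cell (r,0): −0.04·log₂0.04 = 0.18575
  cell (r,1): −0.26·log₂0.26 = 0.50529
  cell (s,0): −0.26·log₂0.26 = 0.50529
  cell (s,1): −0.44·log₂0.44 = 0.52115
Sum = 1.7175 bits.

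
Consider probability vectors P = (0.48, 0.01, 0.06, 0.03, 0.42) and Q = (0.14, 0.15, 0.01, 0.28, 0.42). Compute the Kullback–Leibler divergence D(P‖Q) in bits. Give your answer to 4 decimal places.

D(P‖Q) = Σ p·log₂(p/q).
  0.48·log₂(0.48/0.14) = 0.85325
  0.01·log₂(0.01/0.15) = -0.03907
  0.06·log₂(0.06/0.01) = 0.15510
  0.03·log₂(0.03/0.28) = -0.09667
  0.42·log₂(0.42/0.42) = 0.00000
D(P‖Q) = 0.8726 bits.

0.8726 bits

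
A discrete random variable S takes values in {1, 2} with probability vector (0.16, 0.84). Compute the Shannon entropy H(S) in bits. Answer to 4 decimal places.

0.6343 bits

H(S) = −Σ p·log₂ p.
  −(0.16)·log₂(0.16) = 0.42302
  −(0.84)·log₂(0.84) = 0.21129
Sum: 0.42302 + 0.21129 = 0.6343 bits.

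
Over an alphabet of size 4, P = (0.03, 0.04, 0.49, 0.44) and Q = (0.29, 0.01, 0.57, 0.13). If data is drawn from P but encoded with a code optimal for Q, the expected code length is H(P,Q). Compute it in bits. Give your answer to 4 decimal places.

2.0118 bits

H(P,Q) = −Σ p·log₂ q.
  −0.03·log₂(0.29) = 0.05358
  −0.04·log₂(0.01) = 0.26575
  −0.49·log₂(0.57) = 0.39737
  −0.44·log₂(0.13) = 1.29510
H(P,Q) = 2.0118 bits.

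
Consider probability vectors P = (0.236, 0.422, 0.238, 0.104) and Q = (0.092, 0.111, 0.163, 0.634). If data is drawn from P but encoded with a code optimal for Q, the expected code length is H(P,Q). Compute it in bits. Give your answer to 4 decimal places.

2.8419 bits

H(P,Q) = −Σ p·log₂ q.
  −0.236·log₂(0.092) = 0.81236
  −0.422·log₂(0.111) = 1.33832
  −0.238·log₂(0.163) = 0.62286
  −0.104·log₂(0.634) = 0.06837
H(P,Q) = 2.8419 bits.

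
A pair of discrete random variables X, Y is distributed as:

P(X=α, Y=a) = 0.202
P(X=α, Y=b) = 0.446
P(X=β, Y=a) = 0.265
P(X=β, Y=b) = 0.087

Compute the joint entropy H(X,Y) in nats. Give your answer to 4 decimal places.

H(X,Y) = −Σ p(x,y)·ln p(x,y) over all 4 cells.
  cell (α,a): −0.202·ln0.202 = 0.32310
  cell (α,b): −0.446·ln0.446 = 0.36012
  cell (β,a): −0.265·ln0.265 = 0.35193
  cell (β,b): −0.087·ln0.087 = 0.21244
Sum = 1.2476 nats.

1.2476 nats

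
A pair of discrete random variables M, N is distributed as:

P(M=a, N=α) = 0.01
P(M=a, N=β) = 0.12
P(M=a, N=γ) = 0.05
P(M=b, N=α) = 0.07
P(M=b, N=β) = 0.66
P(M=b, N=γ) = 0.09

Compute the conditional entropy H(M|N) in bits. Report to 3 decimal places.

Marginals: p(M) = (0.1800, 0.8200), p(N) = (0.0800, 0.7800, 0.1400).
H(M|N) = Σ p(N) · H(M|N=·).
  N=α: p=0.0800, H(M|N=α) = 0.5436
  N=β: p=0.7800, H(M|N=β) = 0.6194
  N=γ: p=0.1400, H(M|N=γ) = 0.9403
Weighted sum = 0.658 bits.

0.658 bits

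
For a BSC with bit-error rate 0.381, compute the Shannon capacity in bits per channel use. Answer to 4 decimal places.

Binary symmetric channel: C = 1 − h₂(ε) where h₂ is the binary entropy function.
h₂(0.381) = −0.381·log₂0.381 − 0.619·log₂0.619 = 0.9587.
C = 1 − 0.9587 = 0.0413 bits per channel use.

0.0413 bits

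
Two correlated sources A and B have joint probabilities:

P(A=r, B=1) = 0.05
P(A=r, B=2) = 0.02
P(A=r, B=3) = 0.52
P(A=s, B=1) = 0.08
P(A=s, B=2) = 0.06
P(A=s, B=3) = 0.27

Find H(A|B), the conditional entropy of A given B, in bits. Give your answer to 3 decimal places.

Chain rule: H(A|B) = H(A,B) − H(B).
Marginals: p(A) = (0.5900, 0.4100), p(B) = (0.1300, 0.0800, 0.7900).
H(A,B) = 1.8646 bits; H(B) = 0.9428 bits.
H(A|B) = 1.8646 − 0.9428 = 0.922 bits.

0.922 bits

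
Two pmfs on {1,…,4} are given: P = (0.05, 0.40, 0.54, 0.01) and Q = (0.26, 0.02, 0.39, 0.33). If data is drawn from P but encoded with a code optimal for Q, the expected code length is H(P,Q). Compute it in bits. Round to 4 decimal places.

3.1043 bits

H(P,Q) = −Σ p·log₂ q.
  −0.05·log₂(0.26) = 0.09717
  −0.40·log₂(0.02) = 2.25754
  −0.54·log₂(0.39) = 0.73357
  −0.01·log₂(0.33) = 0.01599
H(P,Q) = 3.1043 bits.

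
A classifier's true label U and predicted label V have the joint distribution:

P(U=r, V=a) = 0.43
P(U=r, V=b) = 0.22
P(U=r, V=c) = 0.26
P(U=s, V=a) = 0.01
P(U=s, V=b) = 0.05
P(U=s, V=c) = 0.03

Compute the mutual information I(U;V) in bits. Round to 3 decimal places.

Marginals: p(U) = (0.9100, 0.0900), p(V) = (0.4400, 0.2700, 0.2900).
I(U;V) = H(U) + H(V) − H(U,V).
H(U) = 0.4365, H(V) = 1.5491, H(U,V) = 1.9437.
I(U;V) = 0.4365 + 1.5491 − 1.9437 = 0.042 bits.

0.042 bits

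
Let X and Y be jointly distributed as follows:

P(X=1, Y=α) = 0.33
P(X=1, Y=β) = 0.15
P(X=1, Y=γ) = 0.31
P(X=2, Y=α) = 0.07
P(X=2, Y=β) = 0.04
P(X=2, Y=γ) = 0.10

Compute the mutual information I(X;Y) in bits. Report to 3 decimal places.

0.004 bits

Marginals: p(X) = (0.7900, 0.2100), p(Y) = (0.4000, 0.1900, 0.4100).
I(X;Y) = H(X) + H(Y) − H(X,Y).
H(X) = 0.7415, H(Y) = 1.5114, H(X,Y) = 2.2487.
I(X;Y) = 0.7415 + 1.5114 − 2.2487 = 0.004 bits.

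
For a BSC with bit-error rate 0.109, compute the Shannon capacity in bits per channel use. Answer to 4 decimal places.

Binary symmetric channel: C = 1 − h₂(ε) where h₂ is the binary entropy function.
h₂(0.109) = −0.109·log₂0.109 − 0.891·log₂0.891 = 0.4969.
C = 1 − 0.4969 = 0.5031 bits per channel use.

0.5031 bits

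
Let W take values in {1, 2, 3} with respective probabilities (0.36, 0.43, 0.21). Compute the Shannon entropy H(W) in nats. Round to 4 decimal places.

1.0584 nats

H(W) = −Σ p·ln p.
  −(0.36)·ln(0.36) = 0.36779
  −(0.43)·ln(0.43) = 0.36291
  −(0.21)·ln(0.21) = 0.32774
Sum: 0.36779 + 0.36291 + 0.32774 = 1.0584 nats.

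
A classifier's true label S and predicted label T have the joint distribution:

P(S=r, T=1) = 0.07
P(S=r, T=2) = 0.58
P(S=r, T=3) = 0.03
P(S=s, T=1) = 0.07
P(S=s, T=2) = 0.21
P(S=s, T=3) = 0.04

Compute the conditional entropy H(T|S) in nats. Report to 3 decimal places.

0.623 nats

Chain rule: H(T|S) = H(S,T) − H(S).
Marginals: p(S) = (0.6800, 0.3200), p(T) = (0.1400, 0.7900, 0.0700).
H(S,T) = 1.2499 nats; H(S) = 0.6269 nats.
H(T|S) = 1.2499 − 0.6269 = 0.623 nats.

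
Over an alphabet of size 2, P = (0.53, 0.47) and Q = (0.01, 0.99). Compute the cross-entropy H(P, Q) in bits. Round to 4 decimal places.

3.5281 bits

H(P,Q) = −Σ p·log₂ q.
  −0.53·log₂(0.01) = 3.52124
  −0.47·log₂(0.99) = 0.00681
H(P,Q) = 3.5281 bits.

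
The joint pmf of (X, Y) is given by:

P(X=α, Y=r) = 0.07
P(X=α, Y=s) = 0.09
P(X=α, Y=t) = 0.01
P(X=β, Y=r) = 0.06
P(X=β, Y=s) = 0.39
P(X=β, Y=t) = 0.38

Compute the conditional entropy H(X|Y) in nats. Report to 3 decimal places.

Marginals: p(X) = (0.1700, 0.8300), p(Y) = (0.1300, 0.4800, 0.3900).
H(X|Y) = Σ p(Y) · H(X|Y=·).
  Y=r: p=0.1300, H(X|Y=r) = 0.6902
  Y=s: p=0.4800, H(X|Y=s) = 0.4826
  Y=t: p=0.3900, H(X|Y=t) = 0.1192
Weighted sum = 0.368 nats.

0.368 nats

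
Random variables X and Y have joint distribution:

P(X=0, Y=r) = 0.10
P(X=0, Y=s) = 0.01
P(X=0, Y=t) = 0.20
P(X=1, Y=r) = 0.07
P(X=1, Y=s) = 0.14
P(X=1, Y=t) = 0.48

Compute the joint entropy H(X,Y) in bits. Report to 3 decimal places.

H(X,Y) = −Σ p(x,y)·log₂ p(x,y) over all 6 cells.
  cell (0,r): −0.10·log₂0.10 = 0.3322
  cell (0,s): −0.01·log₂0.01 = 0.0664
  cell (0,t): −0.20·log₂0.20 = 0.4644
  cell (1,r): −0.07·log₂0.07 = 0.2686
  cell (1,s): −0.14·log₂0.14 = 0.3971
  cell (1,t): −0.48·log₂0.48 = 0.5083
Sum = 2.037 bits.

2.037 bits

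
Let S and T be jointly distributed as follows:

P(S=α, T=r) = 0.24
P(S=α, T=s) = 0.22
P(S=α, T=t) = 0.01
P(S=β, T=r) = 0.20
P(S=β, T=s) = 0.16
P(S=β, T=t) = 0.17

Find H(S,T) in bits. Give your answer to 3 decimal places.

H(S,T) = −Σ p(x,y)·log₂ p(x,y) over all 6 cells.
  cell (α,r): −0.24·log₂0.24 = 0.4941
  cell (α,s): −0.22·log₂0.22 = 0.4806
  cell (α,t): −0.01·log₂0.01 = 0.0664
  cell (β,r): −0.20·log₂0.20 = 0.4644
  cell (β,s): −0.16·log₂0.16 = 0.4230
  cell (β,t): −0.17·log₂0.17 = 0.4346
Sum = 2.363 bits.

2.363 bits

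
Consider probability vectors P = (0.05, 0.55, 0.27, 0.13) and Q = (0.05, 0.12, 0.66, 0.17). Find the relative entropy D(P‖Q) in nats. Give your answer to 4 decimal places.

0.5611 nats

D(P‖Q) = Σ p·ln(p/q).
  0.05·ln(0.05/0.05) = 0.00000
  0.55·ln(0.55/0.12) = 0.83733
  0.27·ln(0.27/0.66) = -0.24133
  0.13·ln(0.13/0.17) = -0.03487
D(P‖Q) = 0.5611 nats.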